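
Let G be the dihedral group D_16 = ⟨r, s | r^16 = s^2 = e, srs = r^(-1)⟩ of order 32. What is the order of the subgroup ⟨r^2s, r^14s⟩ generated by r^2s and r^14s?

8

|⟨r^2s⟩| = 2 and |⟨r^14s⟩| = 2, so |H| is a multiple of lcm(2, 2) = 2 and divides |G| = 32.
Closing under the operation: H = {e, r^4, r^8, r^12, r^2s, r^6s, r^10s, r^14s}, so |H| = 8.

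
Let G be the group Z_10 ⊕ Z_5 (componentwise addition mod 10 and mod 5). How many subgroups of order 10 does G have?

6

|G| = 50 and 10 | 50, so subgroups of order 10 are possible by Lagrange.
The subgroups of order 10 are: {(0,0), (0,1), (0,2), (0,3), (0,4), (5,0), (5,1), (5,2), (5,3), (5,4)}; {(0,0), (1,0), (2,0), (3,0), (4,0), (5,0), (6,0), (7,0), (8,0), (9,0)}; {(0,0), (1,1), (2,2), (3,3), (4,4), (5,0), (6,1), (7,2), (8,3), (9,4)}; {(0,0), (1,2), (2,4), (3,1), (4,3), (5,0), (6,2), (7,4), (8,1), (9,3)}; … (6 in all).
So G has 6 subgroups of order 10.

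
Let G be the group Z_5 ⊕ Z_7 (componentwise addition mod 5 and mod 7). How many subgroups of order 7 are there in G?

|G| = 35 and 7 | 35, so subgroups of order 7 are possible by Lagrange.
The subgroups of order 7 are: {(0,0), (0,1), (0,2), (0,3), (0,4), (0,5), (0,6)}.
So G has 1 subgroup of order 7.

1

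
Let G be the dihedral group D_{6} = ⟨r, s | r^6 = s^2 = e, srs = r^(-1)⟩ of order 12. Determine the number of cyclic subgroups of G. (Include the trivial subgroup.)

10

Group the elements of G by the cyclic subgroup they generate; each cyclic subgroup of order d accounts for φ(d) elements.
Cyclic subgroups by order — order 1: 1; order 2: 7; order 3: 1; order 6: 1.
Total: 10.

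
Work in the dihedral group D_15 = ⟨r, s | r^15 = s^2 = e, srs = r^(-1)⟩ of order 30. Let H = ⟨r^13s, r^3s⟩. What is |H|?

6

|⟨r^13s⟩| = 2 and |⟨r^3s⟩| = 2, so |H| is a multiple of lcm(2, 2) = 2 and divides |G| = 30.
Closing under the operation: H = {e, r^5, r^10, r^3s, r^8s, r^13s}, so |H| = 6.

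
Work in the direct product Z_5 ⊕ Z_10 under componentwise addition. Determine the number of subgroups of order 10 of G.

6

|G| = 50 and 10 | 50, so subgroups of order 10 are possible by Lagrange.
The subgroups of order 10 are: {(0,0), (0,1), (0,2), (0,3), (0,4), (0,5), (0,6), (0,7), (0,8), (0,9)}; {(0,0), (0,5), (1,0), (1,5), (2,0), (2,5), (3,0), (3,5), (4,0), (4,5)}; {(0,0), (0,5), (1,1), (1,6), (2,2), (2,7), (3,3), (3,8), (4,4), (4,9)}; {(0,0), (0,5), (1,2), (1,7), (2,4), (2,9), (3,1), (3,6), (4,3), (4,8)}; … (6 in all).
So G has 6 subgroups of order 10.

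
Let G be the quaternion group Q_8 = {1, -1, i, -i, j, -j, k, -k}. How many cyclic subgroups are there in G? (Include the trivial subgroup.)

5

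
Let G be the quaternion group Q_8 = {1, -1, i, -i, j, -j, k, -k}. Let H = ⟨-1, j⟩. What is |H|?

4

|⟨-1⟩| = 2 and |⟨j⟩| = 4, so |H| is a multiple of lcm(2, 4) = 4 and divides |G| = 8.
Closing under the operation: H = {1, -1, j, -j}, so |H| = 4.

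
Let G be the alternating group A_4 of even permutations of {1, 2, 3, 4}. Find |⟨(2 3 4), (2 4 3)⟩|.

3

|⟨(2 3 4)⟩| = 3 and |⟨(2 4 3)⟩| = 3, so |H| is a multiple of lcm(3, 3) = 3 and divides |G| = 12.
Closing under the operation: H = {e, (2 3 4), (2 4 3)}, so |H| = 3.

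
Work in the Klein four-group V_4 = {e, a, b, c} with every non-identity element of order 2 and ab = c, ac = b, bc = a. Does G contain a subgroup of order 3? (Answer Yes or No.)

No

3 does not divide |G| = 4, so by Lagrange no subgroup of order 3 exists.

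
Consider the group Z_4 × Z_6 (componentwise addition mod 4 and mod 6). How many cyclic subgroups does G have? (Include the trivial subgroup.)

12

Each element a generates a cyclic subgroup ⟨a⟩; distinct elements may generate the same one (a cyclic group of order d has φ(d) generators).
Cyclic subgroups by order — order 1: 1; order 2: 3; order 3: 1; order 4: 2; order 6: 3; order 12: 2.
Total: 12.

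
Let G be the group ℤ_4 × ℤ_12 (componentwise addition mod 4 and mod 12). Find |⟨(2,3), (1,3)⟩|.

|⟨(2,3)⟩| = 4 and |⟨(1,3)⟩| = 4, so |H| is a multiple of lcm(4, 4) = 4 and divides |G| = 48.
Closing under the operation: H = {(0,0), (0,3), (0,6), (0,9), (1,0), (1,3), (1,6), (1,9), (2,0), (2,3), (2,6), (2,9), (3,0), (3,3), (3,6), (3,9)}, so |H| = 16.

16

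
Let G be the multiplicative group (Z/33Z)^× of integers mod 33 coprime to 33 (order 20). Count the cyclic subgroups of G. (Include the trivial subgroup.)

8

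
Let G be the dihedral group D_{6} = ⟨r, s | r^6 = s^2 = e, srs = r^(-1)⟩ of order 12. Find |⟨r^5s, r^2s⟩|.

|⟨r^5s⟩| = 2 and |⟨r^2s⟩| = 2, so |H| is a multiple of lcm(2, 2) = 2 and divides |G| = 12.
Closing under the operation: H = {e, r^3, r^2s, r^5s}, so |H| = 4.

4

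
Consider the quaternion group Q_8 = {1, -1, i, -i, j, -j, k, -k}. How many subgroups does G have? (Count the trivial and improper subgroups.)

6

|G| = 8, so by Lagrange every subgroup order divides 8. Divisors: 1, 2, 4, 8.
Subgroups by order — order 1: 1; order 2: 1; order 4: 3; order 8: 1.
Total: 1 + 1 + 3 + 1 = 6.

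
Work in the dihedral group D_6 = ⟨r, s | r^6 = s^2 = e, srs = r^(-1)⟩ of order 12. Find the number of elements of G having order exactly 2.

The elements of order 2 are: r^3, s, rs, r^2s, r^3s, r^4s, r^5s.
That's 7.

7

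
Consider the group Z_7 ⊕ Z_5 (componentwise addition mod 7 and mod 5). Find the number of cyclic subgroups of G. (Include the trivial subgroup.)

Group the elements of G by the cyclic subgroup they generate; each cyclic subgroup of order d accounts for φ(d) elements.
Cyclic subgroups by order — order 1: 1; order 5: 1; order 7: 1; order 35: 1.
Total: 4.

4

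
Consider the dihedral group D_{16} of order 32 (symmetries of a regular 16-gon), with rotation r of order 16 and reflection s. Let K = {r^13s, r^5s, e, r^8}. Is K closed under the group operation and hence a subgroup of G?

|K| = 4 divides |G| = 32, consistent with Lagrange.
K contains the identity, every element's inverse is in K, and K is closed under ·: it is a subgroup.

Yes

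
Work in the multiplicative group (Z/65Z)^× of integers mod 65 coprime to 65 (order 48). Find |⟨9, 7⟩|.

24

|⟨9⟩| = 6 and |⟨7⟩| = 12, so |H| is a multiple of lcm(6, 12) = 12 and divides |G| = 48.
Closing under the operation: H = {1, 2, 4, 7, 8, 9, 14, 16, 18, 28, 29, 32, 33, 36, 37, 47, 49, 51, 56, 57, 58, 61, 63, 64}, so |H| = 24.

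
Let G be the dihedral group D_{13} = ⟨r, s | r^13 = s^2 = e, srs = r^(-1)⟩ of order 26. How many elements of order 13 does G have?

12

Enumerating element orders in G gives 12 elements of order 13.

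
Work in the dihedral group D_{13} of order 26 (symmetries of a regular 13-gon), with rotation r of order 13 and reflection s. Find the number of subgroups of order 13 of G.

1

|G| = 26 and 13 | 26, so subgroups of order 13 are possible by Lagrange.
The subgroups of order 13 are: {e, r, r^2, r^3, r^4, r^5, r^6, r^7, r^8, r^9, r^10, r^11, r^12}.
So G has 1 subgroup of order 13.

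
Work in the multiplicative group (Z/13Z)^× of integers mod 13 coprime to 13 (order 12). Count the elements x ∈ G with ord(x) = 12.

The elements of order 12 are: 2, 6, 7, 11.
That's 4.

4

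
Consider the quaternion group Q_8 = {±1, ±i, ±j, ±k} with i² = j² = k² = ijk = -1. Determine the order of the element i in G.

4

Computing powers of i: the smallest k with (i)^k = e is k = 4.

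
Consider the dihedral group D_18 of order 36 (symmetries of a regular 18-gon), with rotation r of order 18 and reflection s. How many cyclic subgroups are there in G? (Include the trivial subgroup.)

Group the elements of G by the cyclic subgroup they generate; each cyclic subgroup of order d accounts for φ(d) elements.
Cyclic subgroups by order — order 1: 1; order 2: 19; order 3: 1; order 6: 1; order 9: 1; order 18: 1.
Total: 24.

24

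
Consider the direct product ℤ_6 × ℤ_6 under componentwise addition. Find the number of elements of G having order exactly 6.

24

An element (a,b) has order lcm(ord(a), ord(b)); count pairs with lcm equal to 6.
Enumerating gives 24 such elements.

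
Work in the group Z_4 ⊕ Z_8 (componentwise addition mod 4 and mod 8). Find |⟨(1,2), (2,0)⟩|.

|⟨(1,2)⟩| = 4 and |⟨(2,0)⟩| = 2, so |H| is a multiple of lcm(4, 2) = 4 and divides |G| = 32.
Closing under the operation: H = {(0,0), (0,4), (1,2), (1,6), (2,0), (2,4), (3,2), (3,6)}, so |H| = 8.

8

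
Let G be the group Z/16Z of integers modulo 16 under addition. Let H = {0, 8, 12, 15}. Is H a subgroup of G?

No

12 ∈ H but its inverse 4 ∉ H, so H is not a subgroup.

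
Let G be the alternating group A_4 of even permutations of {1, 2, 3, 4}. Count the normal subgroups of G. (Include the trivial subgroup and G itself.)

3

G has 10 subgroups. Checking conjugation-invariance by order — order 1: 1/1 normal; order 2: 0/3 normal; order 3: 0/4 normal; order 4: 1/1 normal; order 12: 1/1 normal.
Total normal subgroups: 3.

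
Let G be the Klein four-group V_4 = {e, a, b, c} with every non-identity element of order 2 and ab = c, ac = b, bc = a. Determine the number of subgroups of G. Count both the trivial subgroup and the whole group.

5

|G| = 4, so by Lagrange every subgroup order divides 4. Divisors: 1, 2, 4.
Subgroups by order — order 1: 1; order 2: 3; order 4: 1.
Total: 1 + 3 + 1 = 5.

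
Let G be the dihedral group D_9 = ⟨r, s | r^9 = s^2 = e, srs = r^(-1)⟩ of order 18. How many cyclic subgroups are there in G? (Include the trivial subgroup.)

Group the elements of G by the cyclic subgroup they generate; each cyclic subgroup of order d accounts for φ(d) elements.
Cyclic subgroups by order — order 1: 1; order 2: 9; order 3: 1; order 9: 1.
Total: 12.

12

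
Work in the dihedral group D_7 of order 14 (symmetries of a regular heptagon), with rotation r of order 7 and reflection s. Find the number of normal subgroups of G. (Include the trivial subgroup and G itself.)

G has 10 subgroups. Checking conjugation-invariance by order — order 1: 1/1 normal; order 2: 0/7 normal; order 7: 1/1 normal; order 14: 1/1 normal.
Total normal subgroups: 3.

3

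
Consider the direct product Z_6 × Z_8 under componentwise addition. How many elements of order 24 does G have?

An element (a,b) has order lcm(ord(a), ord(b)); count pairs with lcm equal to 24.
Enumerating gives 16 such elements.

16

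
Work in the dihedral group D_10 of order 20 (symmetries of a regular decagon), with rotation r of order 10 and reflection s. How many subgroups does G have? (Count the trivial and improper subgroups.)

22

|G| = 20, so by Lagrange every subgroup order divides 20. Divisors: 1, 2, 4, 5, 10, 20.
Subgroups by order — order 1: 1; order 2: 11; order 4: 5; order 5: 1; order 10: 3; order 20: 1.
Total: 1 + 11 + 5 + 1 + 3 + 1 = 22.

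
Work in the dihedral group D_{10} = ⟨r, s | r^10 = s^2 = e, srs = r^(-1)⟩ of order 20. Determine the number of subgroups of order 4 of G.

5

|G| = 20 and 4 | 20, so subgroups of order 4 are possible by Lagrange.
The subgroups of order 4 are: {e, r^5, r^2s, r^7s}; {e, r^5, r^3s, r^8s}; {e, r^5, r^4s, r^9s}; {e, r^5, s, r^5s}; … (5 in all).
So G has 5 subgroups of order 4.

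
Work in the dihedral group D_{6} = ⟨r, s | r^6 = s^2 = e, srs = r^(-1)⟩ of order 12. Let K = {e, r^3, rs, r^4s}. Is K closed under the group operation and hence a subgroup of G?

|K| = 4 divides |G| = 12, consistent with Lagrange.
K contains the identity, every element's inverse is in K, and K is closed under ·: it is a subgroup.

Yes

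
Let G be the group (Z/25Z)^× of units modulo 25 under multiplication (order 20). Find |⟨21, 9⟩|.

|⟨21⟩| = 5 and |⟨9⟩| = 10, so |H| is a multiple of lcm(5, 10) = 10 and divides |G| = 20.
Closing under the operation: H = {1, 4, 6, 9, 11, 14, 16, 19, 21, 24}, so |H| = 10.

10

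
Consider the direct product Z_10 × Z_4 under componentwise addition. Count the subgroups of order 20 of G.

|G| = 40 and 20 | 40, so subgroups of order 20 are possible by Lagrange.
The subgroups of order 20 are: {(0,0), (0,1), (0,2), (0,3), (2,0), (2,1), (2,2), (2,3), (4,0), (4,1), (4,2), (4,3), (6,0), (6,1), (6,2), (6,3), (8,0), (8,1), (8,2), (8,3)}; {(0,0), (0,2), (1,0), (1,2), (2,0), (2,2), (3,0), (3,2), (4,0), (4,2), (5,0), (5,2), (6,0), (6,2), (7,0), (7,2), (8,0), (8,2), (9,0), (9,2)}; {(0,0), (0,2), (1,1), (1,3), (2,0), (2,2), (3,1), (3,3), (4,0), (4,2), (5,1), (5,3), (6,0), (6,2), (7,1), (7,3), (8,0), (8,2), (9,1), (9,3)}.
So G has 3 subgroups of order 20.

3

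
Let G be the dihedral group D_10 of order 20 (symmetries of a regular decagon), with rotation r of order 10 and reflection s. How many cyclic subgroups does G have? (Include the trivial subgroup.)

14

A cyclic subgroup of order d is generated by each of its φ(d) elements of order d, so the cyclic subgroups of order d number (#elements of order d)/φ(d).
Cyclic subgroups by order — order 1: 1; order 2: 11; order 5: 1; order 10: 1.
Total: 14.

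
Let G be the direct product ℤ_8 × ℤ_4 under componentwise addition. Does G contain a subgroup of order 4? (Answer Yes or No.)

4 | 32. A subgroup of order 4 is {(0,0), (0,1), (0,2), (0,3)}.

Yes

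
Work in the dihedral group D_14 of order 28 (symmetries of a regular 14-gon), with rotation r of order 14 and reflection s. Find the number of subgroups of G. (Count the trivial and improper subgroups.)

|G| = 28, so by Lagrange every subgroup order divides 28. Divisors: 1, 2, 4, 7, 14, 28.
Subgroups by order — order 1: 1; order 2: 15; order 4: 7; order 7: 1; order 14: 3; order 28: 1.
Total: 1 + 15 + 7 + 1 + 3 + 1 = 28.

28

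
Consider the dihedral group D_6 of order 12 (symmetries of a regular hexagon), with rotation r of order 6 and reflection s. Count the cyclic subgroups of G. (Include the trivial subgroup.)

Each element a generates a cyclic subgroup ⟨a⟩; distinct elements may generate the same one (a cyclic group of order d has φ(d) generators).
Cyclic subgroups by order — order 1: 1; order 2: 7; order 3: 1; order 6: 1.
Total: 10.

10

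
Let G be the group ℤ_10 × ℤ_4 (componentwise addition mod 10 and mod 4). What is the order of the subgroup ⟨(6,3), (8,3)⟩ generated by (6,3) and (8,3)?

20

|⟨(6,3)⟩| = 20 and |⟨(8,3)⟩| = 20, so |H| is a multiple of lcm(20, 20) = 20 and divides |G| = 40.
Closing under the operation: H = {(0,0), (0,1), (0,2), (0,3), (2,0), (2,1), (2,2), (2,3), (4,0), (4,1), (4,2), (4,3), (6,0), (6,1), (6,2), (6,3), (8,0), (8,1), (8,2), (8,3)}, so |H| = 20.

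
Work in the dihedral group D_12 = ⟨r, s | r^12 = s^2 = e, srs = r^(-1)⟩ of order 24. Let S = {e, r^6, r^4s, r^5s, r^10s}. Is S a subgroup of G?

|S| = 5 does not divide |G| = 24, so by Lagrange S is not a subgroup.

No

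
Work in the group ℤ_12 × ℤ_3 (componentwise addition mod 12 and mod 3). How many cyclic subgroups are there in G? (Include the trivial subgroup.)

Each element a generates a cyclic subgroup ⟨a⟩; distinct elements may generate the same one (a cyclic group of order d has φ(d) generators).
Cyclic subgroups by order — order 1: 1; order 2: 1; order 3: 4; order 4: 1; order 6: 4; order 12: 4.
Total: 15.

15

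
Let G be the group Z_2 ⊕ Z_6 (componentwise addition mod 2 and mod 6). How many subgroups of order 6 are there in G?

|G| = 12 and 6 | 12, so subgroups of order 6 are possible by Lagrange.
The subgroups of order 6 are: {(0,0), (0,1), (0,2), (0,3), (0,4), (0,5)}; {(0,0), (0,2), (0,4), (1,0), (1,2), (1,4)}; {(0,0), (0,2), (0,4), (1,1), (1,3), (1,5)}.
So G has 3 subgroups of order 6.

3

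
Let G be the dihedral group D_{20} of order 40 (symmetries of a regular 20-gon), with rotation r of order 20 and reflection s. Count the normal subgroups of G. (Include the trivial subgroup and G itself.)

G has 48 subgroups. Checking conjugation-invariance by order — order 1: 1/1 normal; order 2: 1/21 normal; order 4: 1/11 normal; order 5: 1/1 normal; order 8: 0/5 normal; order 10: 1/5 normal; order 20: 3/3 normal; order 40: 1/1 normal.
Total normal subgroups: 9.

9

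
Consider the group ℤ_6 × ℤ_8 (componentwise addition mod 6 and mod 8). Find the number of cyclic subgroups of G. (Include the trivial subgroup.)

A cyclic subgroup of order d is generated by each of its φ(d) elements of order d, so the cyclic subgroups of order d number (#elements of order d)/φ(d).
Cyclic subgroups by order — order 1: 1; order 2: 3; order 3: 1; order 4: 2; order 6: 3; order 8: 2; order 12: 2; order 24: 2.
Total: 16.

16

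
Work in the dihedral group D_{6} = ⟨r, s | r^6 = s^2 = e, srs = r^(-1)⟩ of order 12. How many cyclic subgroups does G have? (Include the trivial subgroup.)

A cyclic subgroup of order d is generated by each of its φ(d) elements of order d, so the cyclic subgroups of order d number (#elements of order d)/φ(d).
Cyclic subgroups by order — order 1: 1; order 2: 7; order 3: 1; order 6: 1.
Total: 10.

10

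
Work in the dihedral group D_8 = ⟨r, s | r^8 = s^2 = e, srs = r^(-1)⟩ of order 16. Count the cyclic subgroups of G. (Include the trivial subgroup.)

A cyclic subgroup of order d is generated by each of its φ(d) elements of order d, so the cyclic subgroups of order d number (#elements of order d)/φ(d).
Cyclic subgroups by order — order 1: 1; order 2: 9; order 4: 1; order 8: 1.
Total: 12.

12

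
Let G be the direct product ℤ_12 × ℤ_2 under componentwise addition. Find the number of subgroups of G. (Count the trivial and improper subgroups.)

16

|G| = 24, so by Lagrange every subgroup order divides 24. Divisors: 1, 2, 3, 4, 6, 8, 12, 24.
Subgroups by order — order 1: 1; order 2: 3; order 3: 1; order 4: 3; order 6: 3; order 8: 1; order 12: 3; order 24: 1.
Total: 1 + 3 + 1 + 3 + 3 + 1 + 3 + 1 = 16.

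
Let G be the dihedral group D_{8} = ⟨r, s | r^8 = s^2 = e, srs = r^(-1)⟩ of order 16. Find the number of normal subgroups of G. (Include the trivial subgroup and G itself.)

G has 19 subgroups. Checking conjugation-invariance by order — order 1: 1/1 normal; order 2: 1/9 normal; order 4: 1/5 normal; order 8: 3/3 normal; order 16: 1/1 normal.
Total normal subgroups: 7.

7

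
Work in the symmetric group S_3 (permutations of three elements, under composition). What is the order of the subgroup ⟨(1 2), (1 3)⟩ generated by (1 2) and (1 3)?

|⟨(1 2)⟩| = 2 and |⟨(1 3)⟩| = 2, so |H| is a multiple of lcm(2, 2) = 2 and divides |G| = 6.
Closing {(1 2), (1 3)} under the group operation gives all of G, so |H| = 6.

6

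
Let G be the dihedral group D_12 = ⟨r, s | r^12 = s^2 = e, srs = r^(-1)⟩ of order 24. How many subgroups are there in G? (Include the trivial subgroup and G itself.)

34

|G| = 24, so by Lagrange every subgroup order divides 24. Divisors: 1, 2, 3, 4, 6, 8, 12, 24.
Subgroups by order — order 1: 1; order 2: 13; order 3: 1; order 4: 7; order 6: 5; order 8: 3; order 12: 3; order 24: 1.
Total: 1 + 13 + 1 + 7 + 5 + 3 + 3 + 1 = 34.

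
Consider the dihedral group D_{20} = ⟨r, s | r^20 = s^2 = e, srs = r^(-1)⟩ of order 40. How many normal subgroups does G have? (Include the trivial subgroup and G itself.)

G has 48 subgroups. Checking conjugation-invariance by order — order 1: 1/1 normal; order 2: 1/21 normal; order 4: 1/11 normal; order 5: 1/1 normal; order 8: 0/5 normal; order 10: 1/5 normal; order 20: 3/3 normal; order 40: 1/1 normal.
Total normal subgroups: 9.

9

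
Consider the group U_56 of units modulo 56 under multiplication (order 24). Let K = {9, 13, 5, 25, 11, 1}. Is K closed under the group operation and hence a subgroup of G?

No

5 ∈ K but its inverse 45 ∉ K, so K is not a subgroup.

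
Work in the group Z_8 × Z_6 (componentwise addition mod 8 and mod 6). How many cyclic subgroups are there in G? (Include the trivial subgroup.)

16

Each element a generates a cyclic subgroup ⟨a⟩; distinct elements may generate the same one (a cyclic group of order d has φ(d) generators).
Cyclic subgroups by order — order 1: 1; order 2: 3; order 3: 1; order 4: 2; order 6: 3; order 8: 2; order 12: 2; order 24: 2.
Total: 16.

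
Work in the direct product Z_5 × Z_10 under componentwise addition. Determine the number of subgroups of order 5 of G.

6

|G| = 50 and 5 | 50, so subgroups of order 5 are possible by Lagrange.
The subgroups of order 5 are: {(0,0), (0,2), (0,4), (0,6), (0,8)}; {(0,0), (1,0), (2,0), (3,0), (4,0)}; {(0,0), (1,2), (2,4), (3,6), (4,8)}; {(0,0), (1,4), (2,8), (3,2), (4,6)}; … (6 in all).
So G has 6 subgroups of order 5.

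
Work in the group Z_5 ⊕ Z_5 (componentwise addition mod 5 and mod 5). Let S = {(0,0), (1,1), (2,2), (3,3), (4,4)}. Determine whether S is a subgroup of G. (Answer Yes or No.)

Yes

|S| = 5 divides |G| = 25, consistent with Lagrange.
S contains the identity, every element's inverse is in S, and S is closed under +: it is a subgroup.
In fact S = ⟨(4,4)⟩.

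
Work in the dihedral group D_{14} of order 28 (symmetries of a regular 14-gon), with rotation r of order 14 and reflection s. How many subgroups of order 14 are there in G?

|G| = 28 and 14 | 28, so subgroups of order 14 are possible by Lagrange.
The subgroups of order 14 are: {e, r, r^2, r^3, r^4, r^5, r^6, r^7, r^8, r^9, r^10, r^11, r^12, r^13}; {e, r^2, r^4, r^6, r^8, r^10, r^12, s, r^2s, r^4s, r^6s, r^8s, r^10s, r^12s}; {e, r^2, r^4, r^6, r^8, r^10, r^12, rs, r^3s, r^5s, r^7s, r^9s, r^11s, r^13s}.
So G has 3 subgroups of order 14.

3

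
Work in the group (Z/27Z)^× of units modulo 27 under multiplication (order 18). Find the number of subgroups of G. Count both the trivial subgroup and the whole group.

6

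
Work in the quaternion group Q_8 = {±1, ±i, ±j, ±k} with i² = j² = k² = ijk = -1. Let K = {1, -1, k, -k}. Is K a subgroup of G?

Yes

|K| = 4 divides |G| = 8, consistent with Lagrange.
K contains the identity, every element's inverse is in K, and K is closed under ·: it is a subgroup.
In fact K = ⟨-k⟩.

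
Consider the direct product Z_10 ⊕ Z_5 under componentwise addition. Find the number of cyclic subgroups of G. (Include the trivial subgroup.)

Group the elements of G by the cyclic subgroup they generate; each cyclic subgroup of order d accounts for φ(d) elements.
Cyclic subgroups by order — order 1: 1; order 2: 1; order 5: 6; order 10: 6.
Total: 14.

14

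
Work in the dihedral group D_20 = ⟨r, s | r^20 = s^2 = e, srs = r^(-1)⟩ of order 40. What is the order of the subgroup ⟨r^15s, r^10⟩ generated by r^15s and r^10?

|⟨r^15s⟩| = 2 and |⟨r^10⟩| = 2, so |H| is a multiple of lcm(2, 2) = 2 and divides |G| = 40.
Closing under the operation: H = {e, r^10, r^5s, r^15s}, so |H| = 4.

4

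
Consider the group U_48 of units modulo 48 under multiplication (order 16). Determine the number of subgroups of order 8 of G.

|G| = 16 and 8 | 16, so subgroups of order 8 are possible by Lagrange.
The subgroups of order 8 are: {1, 11, 13, 23, 25, 35, 37, 47}; {1, 11, 17, 19, 25, 35, 41, 43}; {1, 5, 7, 11, 25, 29, 31, 35}; {1, 5, 13, 17, 25, 29, 37, 41}; … (7 in all).
So G has 7 subgroups of order 8.

7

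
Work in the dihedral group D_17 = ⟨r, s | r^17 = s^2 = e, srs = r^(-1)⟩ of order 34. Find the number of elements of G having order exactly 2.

Enumerating element orders in G gives 17 elements of order 2.

17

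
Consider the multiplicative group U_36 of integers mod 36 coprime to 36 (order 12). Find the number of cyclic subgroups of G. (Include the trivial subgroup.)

A cyclic subgroup of order d is generated by each of its φ(d) elements of order d, so the cyclic subgroups of order d number (#elements of order d)/φ(d).
Cyclic subgroups by order — order 1: 1; order 2: 3; order 3: 1; order 6: 3.
Total: 8.

8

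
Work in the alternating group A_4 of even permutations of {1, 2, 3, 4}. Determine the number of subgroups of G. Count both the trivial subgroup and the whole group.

|G| = 12, so by Lagrange every subgroup order divides 12. Divisors: 1, 2, 3, 4, 6, 12.
Subgroups by order — order 1: 1; order 2: 3; order 3: 4; order 4: 1; order 6: 0; order 12: 1.
Total: 1 + 3 + 4 + 1 + 0 + 1 = 10.

10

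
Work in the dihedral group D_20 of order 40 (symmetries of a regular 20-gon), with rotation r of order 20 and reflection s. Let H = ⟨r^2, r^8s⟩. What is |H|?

20

|⟨r^2⟩| = 10 and |⟨r^8s⟩| = 2, so |H| is a multiple of lcm(10, 2) = 10 and divides |G| = 40.
Closing under the operation: H = {e, r^2, r^4, r^6, r^8, r^10, r^12, r^14, r^16, r^18, s, r^2s, r^4s, r^6s, r^8s, r^10s, r^12s, r^14s, r^16s, r^18s}, so |H| = 20.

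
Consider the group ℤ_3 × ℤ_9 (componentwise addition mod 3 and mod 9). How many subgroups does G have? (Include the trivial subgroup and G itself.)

|G| = 27, so by Lagrange every subgroup order divides 27. Divisors: 1, 3, 9, 27.
Subgroups by order — order 1: 1; order 3: 4; order 9: 4; order 27: 1.
Total: 1 + 4 + 4 + 1 = 10.

10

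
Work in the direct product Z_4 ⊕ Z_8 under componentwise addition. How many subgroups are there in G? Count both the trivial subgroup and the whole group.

|G| = 32, so by Lagrange every subgroup order divides 32. Divisors: 1, 2, 4, 8, 16, 32.
Subgroups by order — order 1: 1; order 2: 3; order 4: 7; order 8: 7; order 16: 3; order 32: 1.
Total: 1 + 3 + 7 + 7 + 3 + 1 = 22.

22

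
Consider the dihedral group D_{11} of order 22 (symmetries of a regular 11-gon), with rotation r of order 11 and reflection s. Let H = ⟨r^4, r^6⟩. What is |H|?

11

|⟨r^4⟩| = 11 and |⟨r^6⟩| = 11, so |H| is a multiple of lcm(11, 11) = 11 and divides |G| = 22.
Closing under the operation: H = {e, r, r^2, r^3, r^4, r^5, r^6, r^7, r^8, r^9, r^10}, so |H| = 11.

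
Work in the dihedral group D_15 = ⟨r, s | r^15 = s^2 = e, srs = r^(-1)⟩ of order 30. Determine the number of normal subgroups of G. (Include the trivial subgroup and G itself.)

5

G has 28 subgroups. Checking conjugation-invariance by order — order 1: 1/1 normal; order 2: 0/15 normal; order 3: 1/1 normal; order 5: 1/1 normal; order 6: 0/5 normal; order 10: 0/3 normal; order 15: 1/1 normal; order 30: 1/1 normal.
Total normal subgroups: 5.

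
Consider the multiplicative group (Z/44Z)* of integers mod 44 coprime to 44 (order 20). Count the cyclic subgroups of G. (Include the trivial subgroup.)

8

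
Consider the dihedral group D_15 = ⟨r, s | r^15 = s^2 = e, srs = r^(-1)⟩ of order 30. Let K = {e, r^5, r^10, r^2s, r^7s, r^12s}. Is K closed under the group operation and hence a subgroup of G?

|K| = 6 divides |G| = 30, consistent with Lagrange.
K contains the identity, every element's inverse is in K, and K is closed under ·: it is a subgroup.

Yes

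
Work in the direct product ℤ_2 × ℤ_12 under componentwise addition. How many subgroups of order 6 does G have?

|G| = 24 and 6 | 24, so subgroups of order 6 are possible by Lagrange.
The subgroups of order 6 are: {(0,0), (0,2), (0,4), (0,6), (0,8), (0,10)}; {(0,0), (0,4), (0,8), (1,0), (1,4), (1,8)}; {(0,0), (0,4), (0,8), (1,2), (1,6), (1,10)}.
So G has 3 subgroups of order 6.

3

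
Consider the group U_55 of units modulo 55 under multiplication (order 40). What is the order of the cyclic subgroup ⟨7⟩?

Compute successive powers of 7 mod 55: 7, 49, 13, 36, 32, 4, 28, 31, …; 7^20 ≡ 1 (mod 55).
So |⟨7⟩| = 20.

20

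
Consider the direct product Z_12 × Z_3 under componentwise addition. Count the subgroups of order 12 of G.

|G| = 36 and 12 | 36, so subgroups of order 12 are possible by Lagrange.
The subgroups of order 12 are: {(0,0), (0,1), (0,2), (3,0), (3,1), (3,2), (6,0), (6,1), (6,2), (9,0), (9,1), (9,2)}; {(0,0), (1,0), (2,0), (3,0), (4,0), (5,0), (6,0), (7,0), (8,0), (9,0), (10,0), (11,0)}; {(0,0), (1,1), (2,2), (3,0), (4,1), (5,2), (6,0), (7,1), (8,2), (9,0), (10,1), (11,2)}; {(0,0), (1,2), (2,1), (3,0), (4,2), (5,1), (6,0), (7,2), (8,1), (9,0), (10,2), (11,1)}.
So G has 4 subgroups of order 12.

4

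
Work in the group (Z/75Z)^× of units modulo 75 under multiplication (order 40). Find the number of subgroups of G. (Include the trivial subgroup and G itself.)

16

|G| = 40, so by Lagrange every subgroup order divides 40. Divisors: 1, 2, 4, 5, 8, 10, 20, 40.
Subgroups by order — order 1: 1; order 2: 3; order 4: 3; order 5: 1; order 8: 1; order 10: 3; order 20: 3; order 40: 1.
Total: 1 + 3 + 3 + 1 + 1 + 3 + 3 + 1 = 16.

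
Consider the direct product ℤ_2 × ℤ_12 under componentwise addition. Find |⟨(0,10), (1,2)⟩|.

|⟨(0,10)⟩| = 6 and |⟨(1,2)⟩| = 6, so |H| is a multiple of lcm(6, 6) = 6 and divides |G| = 24.
Closing under the operation: H = {(0,0), (0,2), (0,4), (0,6), (0,8), (0,10), (1,0), (1,2), (1,4), (1,6), (1,8), (1,10)}, so |H| = 12.

12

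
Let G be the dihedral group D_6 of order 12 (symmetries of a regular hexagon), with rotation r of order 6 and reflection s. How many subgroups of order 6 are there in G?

|G| = 12 and 6 | 12, so subgroups of order 6 are possible by Lagrange.
The subgroups of order 6 are: {e, r, r^2, r^3, r^4, r^5}; {e, r^2, r^4, s, r^2s, r^4s}; {e, r^2, r^4, rs, r^3s, r^5s}.
So G has 3 subgroups of order 6.

3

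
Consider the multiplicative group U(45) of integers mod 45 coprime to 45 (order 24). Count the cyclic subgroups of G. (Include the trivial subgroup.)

12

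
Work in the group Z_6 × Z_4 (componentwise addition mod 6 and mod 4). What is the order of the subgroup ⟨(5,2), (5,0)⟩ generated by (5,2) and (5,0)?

|⟨(5,2)⟩| = 6 and |⟨(5,0)⟩| = 6, so |H| is a multiple of lcm(6, 6) = 6 and divides |G| = 24.
Closing under the operation: H = {(0,0), (0,2), (1,0), (1,2), (2,0), (2,2), (3,0), (3,2), (4,0), (4,2), (5,0), (5,2)}, so |H| = 12.

12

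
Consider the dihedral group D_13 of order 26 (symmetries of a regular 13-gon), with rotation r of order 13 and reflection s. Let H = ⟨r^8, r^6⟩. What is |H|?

13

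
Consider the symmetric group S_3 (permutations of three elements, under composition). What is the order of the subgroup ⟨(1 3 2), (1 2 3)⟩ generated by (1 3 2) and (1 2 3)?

3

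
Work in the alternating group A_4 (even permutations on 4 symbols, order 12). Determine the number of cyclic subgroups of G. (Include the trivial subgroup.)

8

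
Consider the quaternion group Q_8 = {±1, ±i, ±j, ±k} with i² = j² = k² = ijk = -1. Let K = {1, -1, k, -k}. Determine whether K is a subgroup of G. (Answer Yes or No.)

|K| = 4 divides |G| = 8, consistent with Lagrange.
K contains the identity, every element's inverse is in K, and K is closed under ·: it is a subgroup.
In fact K = ⟨-k⟩.

Yes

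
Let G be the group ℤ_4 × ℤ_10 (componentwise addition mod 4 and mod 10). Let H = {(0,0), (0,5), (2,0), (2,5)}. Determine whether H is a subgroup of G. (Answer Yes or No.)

|H| = 4 divides |G| = 40, consistent with Lagrange.
H contains the identity, every element's inverse is in H, and H is closed under +: it is a subgroup.

Yes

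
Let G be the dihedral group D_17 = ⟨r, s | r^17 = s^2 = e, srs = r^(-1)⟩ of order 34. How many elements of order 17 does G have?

Enumerating element orders in G gives 16 elements of order 17.

16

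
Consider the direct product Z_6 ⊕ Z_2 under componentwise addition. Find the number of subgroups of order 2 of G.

|G| = 12 and 2 | 12, so subgroups of order 2 are possible by Lagrange.
The subgroups of order 2 are: {(0,0), (0,1)}; {(0,0), (3,0)}; {(0,0), (3,1)}.
So G has 3 subgroups of order 2.

3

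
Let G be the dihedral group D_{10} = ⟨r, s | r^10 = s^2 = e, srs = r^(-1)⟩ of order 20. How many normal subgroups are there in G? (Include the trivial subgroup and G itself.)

G has 22 subgroups. Checking conjugation-invariance by order — order 1: 1/1 normal; order 2: 1/11 normal; order 4: 0/5 normal; order 5: 1/1 normal; order 10: 3/3 normal; order 20: 1/1 normal.
Total normal subgroups: 7.

7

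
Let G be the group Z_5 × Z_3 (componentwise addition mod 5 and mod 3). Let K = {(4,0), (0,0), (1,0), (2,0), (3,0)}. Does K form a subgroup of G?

|K| = 5 divides |G| = 15, consistent with Lagrange.
K contains the identity, every element's inverse is in K, and K is closed under +: it is a subgroup.
In fact K = ⟨(4,0)⟩.

Yes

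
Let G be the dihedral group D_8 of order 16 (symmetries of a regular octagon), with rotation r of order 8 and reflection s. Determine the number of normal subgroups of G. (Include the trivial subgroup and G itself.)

G has 19 subgroups. Checking conjugation-invariance by order — order 1: 1/1 normal; order 2: 1/9 normal; order 4: 1/5 normal; order 8: 3/3 normal; order 16: 1/1 normal.
Total normal subgroups: 7.

7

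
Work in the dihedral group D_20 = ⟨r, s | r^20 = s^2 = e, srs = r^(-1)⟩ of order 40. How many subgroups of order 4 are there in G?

|G| = 40 and 4 | 40, so subgroups of order 4 are possible by Lagrange.
The subgroups of order 4 are: {e, r^10, s, r^10s}; {e, r^10, rs, r^11s}; {e, r^10, r^2s, r^12s}; {e, r^10, r^3s, r^13s}; … (11 in all).
So G has 11 subgroups of order 4.

11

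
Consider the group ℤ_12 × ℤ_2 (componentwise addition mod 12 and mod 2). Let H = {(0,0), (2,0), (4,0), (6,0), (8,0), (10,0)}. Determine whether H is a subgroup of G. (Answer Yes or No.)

|H| = 6 divides |G| = 24, consistent with Lagrange.
H contains the identity, every element's inverse is in H, and H is closed under +: it is a subgroup.
In fact H = ⟨(10,0)⟩.

Yes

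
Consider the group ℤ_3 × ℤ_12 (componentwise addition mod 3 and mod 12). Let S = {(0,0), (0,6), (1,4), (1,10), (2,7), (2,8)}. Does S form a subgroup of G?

No

(1,10) ∈ S but its inverse (2,2) ∉ S, so S is not a subgroup.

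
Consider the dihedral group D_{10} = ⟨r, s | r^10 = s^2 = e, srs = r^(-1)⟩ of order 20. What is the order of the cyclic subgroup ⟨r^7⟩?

Computing powers of r^7: the smallest k with (r^7)^k = e is k = 10.

10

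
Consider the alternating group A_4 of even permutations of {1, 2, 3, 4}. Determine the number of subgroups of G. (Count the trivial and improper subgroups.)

10

|G| = 12, so by Lagrange every subgroup order divides 12. Divisors: 1, 2, 3, 4, 6, 12.
Subgroups by order — order 1: 1; order 2: 3; order 3: 4; order 4: 1; order 6: 0; order 12: 1.
Total: 1 + 3 + 4 + 1 + 0 + 1 = 10.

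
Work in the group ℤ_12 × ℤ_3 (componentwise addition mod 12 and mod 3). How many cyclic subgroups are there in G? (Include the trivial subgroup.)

Each element a generates a cyclic subgroup ⟨a⟩; distinct elements may generate the same one (a cyclic group of order d has φ(d) generators).
Cyclic subgroups by order — order 1: 1; order 2: 1; order 3: 4; order 4: 1; order 6: 4; order 12: 4.
Total: 15.

15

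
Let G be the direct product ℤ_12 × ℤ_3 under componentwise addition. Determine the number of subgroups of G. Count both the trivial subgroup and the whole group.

18

|G| = 36, so by Lagrange every subgroup order divides 36. Divisors: 1, 2, 3, 4, 6, 9, 12, 18, 36.
Subgroups by order — order 1: 1; order 2: 1; order 3: 4; order 4: 1; order 6: 4; order 9: 1; order 12: 4; order 18: 1; order 36: 1.
Total: 1 + 1 + 4 + 1 + 4 + 1 + 4 + 1 + 1 = 18.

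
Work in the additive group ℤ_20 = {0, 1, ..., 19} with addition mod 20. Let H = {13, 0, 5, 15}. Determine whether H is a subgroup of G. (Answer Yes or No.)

No

13 ∈ H but its inverse 7 ∉ H, so H is not a subgroup.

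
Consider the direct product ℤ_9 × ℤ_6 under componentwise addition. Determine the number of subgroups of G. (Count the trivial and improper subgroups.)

20

|G| = 54, so by Lagrange every subgroup order divides 54. Divisors: 1, 2, 3, 6, 9, 18, 27, 54.
Subgroups by order — order 1: 1; order 2: 1; order 3: 4; order 6: 4; order 9: 4; order 18: 4; order 27: 1; order 54: 1.
Total: 1 + 1 + 4 + 4 + 4 + 4 + 1 + 1 = 20.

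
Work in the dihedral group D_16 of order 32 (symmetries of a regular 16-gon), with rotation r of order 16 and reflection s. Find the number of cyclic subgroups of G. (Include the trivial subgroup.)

A cyclic subgroup of order d is generated by each of its φ(d) elements of order d, so the cyclic subgroups of order d number (#elements of order d)/φ(d).
Cyclic subgroups by order — order 1: 1; order 2: 17; order 4: 1; order 8: 1; order 16: 1.
Total: 21.

21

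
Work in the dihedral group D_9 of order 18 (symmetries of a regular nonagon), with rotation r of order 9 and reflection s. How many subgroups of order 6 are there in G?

3

|G| = 18 and 6 | 18, so subgroups of order 6 are possible by Lagrange.
The subgroups of order 6 are: {e, r^3, r^6, r^2s, r^5s, r^8s}; {e, r^3, r^6, s, r^3s, r^6s}; {e, r^3, r^6, rs, r^4s, r^7s}.
So G has 3 subgroups of order 6.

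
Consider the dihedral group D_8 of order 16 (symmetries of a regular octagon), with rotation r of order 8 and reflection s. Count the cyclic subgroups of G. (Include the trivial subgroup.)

Group the elements of G by the cyclic subgroup they generate; each cyclic subgroup of order d accounts for φ(d) elements.
Cyclic subgroups by order — order 1: 1; order 2: 9; order 4: 1; order 8: 1.
Total: 12.

12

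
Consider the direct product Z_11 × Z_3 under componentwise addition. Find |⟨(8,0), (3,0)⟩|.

11

|⟨(8,0)⟩| = 11 and |⟨(3,0)⟩| = 11, so |H| is a multiple of lcm(11, 11) = 11 and divides |G| = 33.
Closing under the operation: H = {(0,0), (1,0), (2,0), (3,0), (4,0), (5,0), (6,0), (7,0), (8,0), (9,0), (10,0)}, so |H| = 11.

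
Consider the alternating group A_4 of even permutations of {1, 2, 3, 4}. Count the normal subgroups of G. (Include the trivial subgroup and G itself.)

3

G has 10 subgroups. Checking conjugation-invariance by order — order 1: 1/1 normal; order 2: 0/3 normal; order 3: 0/4 normal; order 4: 1/1 normal; order 12: 1/1 normal.
Total normal subgroups: 3.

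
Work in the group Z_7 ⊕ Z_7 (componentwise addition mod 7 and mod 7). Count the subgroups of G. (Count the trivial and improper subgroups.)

10

|G| = 49, so by Lagrange every subgroup order divides 49. Divisors: 1, 7, 49.
Subgroups by order — order 1: 1; order 7: 8; order 49: 1.
Total: 1 + 8 + 1 = 10.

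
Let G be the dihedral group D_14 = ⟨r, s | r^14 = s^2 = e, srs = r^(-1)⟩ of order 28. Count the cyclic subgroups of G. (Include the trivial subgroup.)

A cyclic subgroup of order d is generated by each of its φ(d) elements of order d, so the cyclic subgroups of order d number (#elements of order d)/φ(d).
Cyclic subgroups by order — order 1: 1; order 2: 15; order 7: 1; order 14: 1.
Total: 18.

18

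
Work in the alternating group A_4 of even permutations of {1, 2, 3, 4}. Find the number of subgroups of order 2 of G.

|G| = 12 and 2 | 12, so subgroups of order 2 are possible by Lagrange.
The subgroups of order 2 are: {e, (1 2)(3 4)}; {e, (1 3)(2 4)}; {e, (1 4)(2 3)}.
So G has 3 subgroups of order 2.

3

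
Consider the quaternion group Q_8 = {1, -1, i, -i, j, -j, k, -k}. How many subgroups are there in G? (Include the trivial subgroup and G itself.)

6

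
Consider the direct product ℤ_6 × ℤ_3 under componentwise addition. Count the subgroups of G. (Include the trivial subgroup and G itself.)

12

|G| = 18, so by Lagrange every subgroup order divides 18. Divisors: 1, 2, 3, 6, 9, 18.
Subgroups by order — order 1: 1; order 2: 1; order 3: 4; order 6: 4; order 9: 1; order 18: 1.
Total: 1 + 1 + 4 + 4 + 1 + 1 = 12.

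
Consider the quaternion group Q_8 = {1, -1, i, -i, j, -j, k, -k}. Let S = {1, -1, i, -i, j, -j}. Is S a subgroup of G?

No

|S| = 6 does not divide |G| = 8, so by Lagrange S is not a subgroup.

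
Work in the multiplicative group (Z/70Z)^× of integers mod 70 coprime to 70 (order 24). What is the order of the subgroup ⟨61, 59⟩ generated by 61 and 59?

|⟨61⟩| = 6 and |⟨59⟩| = 6, so |H| is a multiple of lcm(6, 6) = 6 and divides |G| = 24.
Closing under the operation: H = {1, 9, 11, 19, 29, 31, 39, 41, 51, 59, 61, 69}, so |H| = 12.

12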